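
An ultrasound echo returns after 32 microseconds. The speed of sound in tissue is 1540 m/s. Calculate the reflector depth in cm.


depth = c * t / 2
t = 32 us = 3.2000e-05 s
depth = 1540 * 3.2000e-05 / 2
depth = 0.02464 m = 2.464 cm


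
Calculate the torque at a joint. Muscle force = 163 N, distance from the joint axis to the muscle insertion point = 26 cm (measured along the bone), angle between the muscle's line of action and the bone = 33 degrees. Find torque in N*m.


Torque = F * d * sin(theta)   (moment arm = d*sin(theta))
d = 26 cm = 0.26 m
Torque = 163 * 0.26 * sin(33)
Torque = 23.08 N*m


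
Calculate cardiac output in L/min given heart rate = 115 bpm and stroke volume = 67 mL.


CO = HR * SV
CO = 115 * 67 / 1000
CO = 7.705 L/min


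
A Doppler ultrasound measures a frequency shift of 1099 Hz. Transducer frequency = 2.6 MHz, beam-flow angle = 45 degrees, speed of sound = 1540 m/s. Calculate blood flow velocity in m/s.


v = fd * c / (2 * f0 * cos(theta))
v = 1099 * 1540 / (2 * 2.6000e+06 * cos(45))
v = 0.4603 m/s


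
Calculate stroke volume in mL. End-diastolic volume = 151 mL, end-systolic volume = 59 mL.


SV = EDV - ESV
SV = 151 - 59
SV = 92 mL


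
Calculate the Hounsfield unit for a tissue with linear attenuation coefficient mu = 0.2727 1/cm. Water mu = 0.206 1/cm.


HU = ((mu_tissue - mu_water) / mu_water) * 1000
HU = ((0.2727 - 0.206) / 0.206) * 1000
HU = 323.8


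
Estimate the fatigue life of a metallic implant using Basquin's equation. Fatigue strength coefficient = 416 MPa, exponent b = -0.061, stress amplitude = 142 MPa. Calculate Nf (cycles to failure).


sigma_a = sigma_f' * (2Nf)^b
2Nf = (sigma_a/sigma_f')^(1/b)
2Nf = (142/416)^(1/-0.061)
2Nf = 44930449
Nf = 2.2465e+07


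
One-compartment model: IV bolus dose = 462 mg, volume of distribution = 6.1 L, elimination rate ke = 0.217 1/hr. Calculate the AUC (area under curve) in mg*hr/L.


C0 = Dose/Vd = 462/6.1 = 75.7377 mg/L
AUC = C0/ke = 75.7377/0.217
AUC = 349 mg*hr/L


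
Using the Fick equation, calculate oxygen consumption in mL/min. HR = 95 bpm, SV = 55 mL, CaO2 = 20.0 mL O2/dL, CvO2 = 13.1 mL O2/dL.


CO = HR*SV = 95*55/1000 = 5.225 L/min
a-v O2 diff = 20.0 - 13.1 = 6.9 mL/dL
VO2 = CO * (CaO2-CvO2) * 10 dL/L
VO2 = 5.225 * 6.9 * 10
VO2 = 360.5 mL/min


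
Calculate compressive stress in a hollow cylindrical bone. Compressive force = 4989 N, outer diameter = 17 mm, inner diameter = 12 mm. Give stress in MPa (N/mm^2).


A = pi*(r_o^2 - r_i^2)
r_o = 8.5 mm, r_i = 6 mm
A = 113.883 mm^2
sigma = F/A = 4989 / 113.883
sigma = 43.81 MPa


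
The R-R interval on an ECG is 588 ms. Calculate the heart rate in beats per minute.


HR = 60 / RR_interval(s)
RR = 588 ms = 0.588 s
HR = 60 / 0.588 = 102 bpm


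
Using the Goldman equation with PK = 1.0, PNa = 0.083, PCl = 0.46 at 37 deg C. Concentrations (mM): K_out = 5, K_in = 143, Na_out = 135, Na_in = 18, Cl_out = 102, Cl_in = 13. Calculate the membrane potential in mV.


Vm = (RT/F)*ln((PK*Ko + PNa*Nao + PCl*Cli)/(PK*Ki + PNa*Nai + PCl*Clo))
Numer = 22.185, Denom = 191.414
Vm = -57.59 mV


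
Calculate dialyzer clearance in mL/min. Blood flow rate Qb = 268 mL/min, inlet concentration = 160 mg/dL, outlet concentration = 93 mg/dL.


K = Qb * (Cb_in - Cb_out) / Cb_in
K = 268 * (160 - 93) / 160
K = 112.2 mL/min


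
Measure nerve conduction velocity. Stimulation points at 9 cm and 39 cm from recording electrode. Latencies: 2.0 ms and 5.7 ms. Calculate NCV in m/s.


Distance = (39 - 9) / 100 = 0.3 m
dt = (5.7 - 2.0) / 1000 = 0.0037 s
NCV = dist / dt = 81.08 m/s


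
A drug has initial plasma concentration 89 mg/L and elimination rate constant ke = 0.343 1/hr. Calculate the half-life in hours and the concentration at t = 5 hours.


t_half = ln(2) / ke = 0.693147 / 0.343 = 2.021 hr
C(t) = C0 * exp(-ke*t) = 89 * exp(-0.343*5)
C(5) = 16.02 mg/L


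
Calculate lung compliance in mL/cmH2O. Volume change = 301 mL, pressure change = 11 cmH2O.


C = dV / dP
C = 301 / 11
C = 27.36 mL/cmH2O


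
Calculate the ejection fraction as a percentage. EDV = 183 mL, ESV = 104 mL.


SV = EDV - ESV = 183 - 104 = 79 mL
EF = SV/EDV * 100 = 79/183 * 100
EF = 43.17%


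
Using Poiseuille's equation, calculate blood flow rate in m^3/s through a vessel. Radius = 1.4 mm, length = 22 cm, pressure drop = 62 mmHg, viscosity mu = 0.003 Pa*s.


Q = pi*r^4*dP / (8*mu*L)
r = 0.0014 m, L = 0.22 m
dP = 62 mmHg = 8265.964 Pa
Q = 1.8894e-05 m^3/s


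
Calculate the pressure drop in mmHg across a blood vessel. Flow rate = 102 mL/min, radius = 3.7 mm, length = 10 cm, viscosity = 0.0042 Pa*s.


dP = 8*mu*L*Q / (pi*r^4)
Q = 102 mL/min = 1.7e-06 m^3/s
dP = 9.70133 Pa = 9.70133 / 133.322 mmHg = 0.07277 mmHg


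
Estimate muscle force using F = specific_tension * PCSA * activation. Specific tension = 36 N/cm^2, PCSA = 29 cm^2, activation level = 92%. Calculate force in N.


F = sigma * PCSA * activation
F = 36 * 29 * 0.92
F = 960.5 N


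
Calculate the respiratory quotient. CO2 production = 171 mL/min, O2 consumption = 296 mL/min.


RQ = VCO2 / VO2
RQ = 171 / 296
RQ = 0.5777


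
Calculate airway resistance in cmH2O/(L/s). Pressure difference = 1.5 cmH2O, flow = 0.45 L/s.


R = dP / flow
R = 1.5 / 0.45
R = 3.333 cmH2O/(L/s)


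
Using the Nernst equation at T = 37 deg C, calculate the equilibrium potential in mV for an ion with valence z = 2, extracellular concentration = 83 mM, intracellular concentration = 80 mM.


E = (RT/(zF)) * ln(C_out/C_in)
T = 37 + 273.15 = 310.15 K
E = (8.314 * 310.15 / (2 * 96485)) * ln(83/80)
E = 0.4919 mV


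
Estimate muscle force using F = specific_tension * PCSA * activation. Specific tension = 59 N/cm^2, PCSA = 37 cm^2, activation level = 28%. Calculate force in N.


F = sigma * PCSA * activation
F = 59 * 37 * 0.28
F = 611.2 N


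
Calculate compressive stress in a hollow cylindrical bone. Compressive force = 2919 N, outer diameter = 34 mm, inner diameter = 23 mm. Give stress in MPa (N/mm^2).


A = pi*(r_o^2 - r_i^2)
r_o = 17 mm, r_i = 11.5 mm
A = 492.445 mm^2
sigma = F/A = 2919 / 492.445
sigma = 5.928 MPa


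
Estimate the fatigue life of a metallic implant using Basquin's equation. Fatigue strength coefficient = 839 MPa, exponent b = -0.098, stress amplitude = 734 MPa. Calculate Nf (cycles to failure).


sigma_a = sigma_f' * (2Nf)^b
2Nf = (sigma_a/sigma_f')^(1/b)
2Nf = (734/839)^(1/-0.098)
2Nf = 3.9129941
Nf = 1.956


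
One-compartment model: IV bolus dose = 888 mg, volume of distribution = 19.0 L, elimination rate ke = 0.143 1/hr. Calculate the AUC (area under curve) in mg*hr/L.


C0 = Dose/Vd = 888/19.0 = 46.7368 mg/L
AUC = C0/ke = 46.7368/0.143
AUC = 326.8 mg*hr/L


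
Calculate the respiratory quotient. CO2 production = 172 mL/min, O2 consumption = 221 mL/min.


RQ = VCO2 / VO2
RQ = 172 / 221
RQ = 0.7783


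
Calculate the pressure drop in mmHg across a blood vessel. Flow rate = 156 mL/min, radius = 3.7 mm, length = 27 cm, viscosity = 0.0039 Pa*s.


dP = 8*mu*L*Q / (pi*r^4)
Q = 156 mL/min = 2.6e-06 m^3/s
dP = 37.1993 Pa = 37.1993 / 133.322 mmHg = 0.279 mmHg


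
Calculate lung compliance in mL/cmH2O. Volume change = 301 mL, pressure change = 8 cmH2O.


C = dV / dP
C = 301 / 8
C = 37.62 mL/cmH2O


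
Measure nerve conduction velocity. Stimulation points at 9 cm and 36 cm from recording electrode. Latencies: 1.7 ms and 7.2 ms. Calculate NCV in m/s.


Distance = (36 - 9) / 100 = 0.27 m
dt = (7.2 - 1.7) / 1000 = 0.0055 s
NCV = dist / dt = 49.09 m/s


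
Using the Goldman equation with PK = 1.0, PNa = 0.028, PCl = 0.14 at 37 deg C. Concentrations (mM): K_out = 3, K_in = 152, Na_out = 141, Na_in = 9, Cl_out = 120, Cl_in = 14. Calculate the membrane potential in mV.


Vm = (RT/F)*ln((PK*Ko + PNa*Nao + PCl*Cli)/(PK*Ki + PNa*Nai + PCl*Clo))
Numer = 8.908, Denom = 169.052
Vm = -78.66 mV


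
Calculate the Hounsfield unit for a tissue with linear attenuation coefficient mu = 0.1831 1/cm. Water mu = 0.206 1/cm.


HU = ((mu_tissue - mu_water) / mu_water) * 1000
HU = ((0.1831 - 0.206) / 0.206) * 1000
HU = -111.2


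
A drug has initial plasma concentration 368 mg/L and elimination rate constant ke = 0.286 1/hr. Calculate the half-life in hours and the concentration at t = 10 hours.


t_half = ln(2) / ke = 0.693147 / 0.286 = 2.424 hr
C(t) = C0 * exp(-ke*t) = 368 * exp(-0.286*10)
C(10) = 21.07 mg/L


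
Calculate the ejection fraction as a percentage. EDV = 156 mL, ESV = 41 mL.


SV = EDV - ESV = 156 - 41 = 115 mL
EF = SV/EDV * 100 = 115/156 * 100
EF = 73.72%


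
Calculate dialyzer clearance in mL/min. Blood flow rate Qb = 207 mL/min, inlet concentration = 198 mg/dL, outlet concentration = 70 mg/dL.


K = Qb * (Cb_in - Cb_out) / Cb_in
K = 207 * (198 - 70) / 198
K = 133.8 mL/min


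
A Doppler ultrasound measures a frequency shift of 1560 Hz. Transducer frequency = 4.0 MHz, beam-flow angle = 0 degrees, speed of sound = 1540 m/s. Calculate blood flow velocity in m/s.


v = fd * c / (2 * f0 * cos(theta))
v = 1560 * 1540 / (2 * 4.0000e+06 * cos(0))
v = 0.3003 m/s


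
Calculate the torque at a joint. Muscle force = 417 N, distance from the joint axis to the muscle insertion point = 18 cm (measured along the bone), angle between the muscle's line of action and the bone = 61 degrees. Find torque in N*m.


Torque = F * d * sin(theta)   (moment arm = d*sin(theta))
d = 18 cm = 0.18 m
Torque = 417 * 0.18 * sin(61)
Torque = 65.65 N*m


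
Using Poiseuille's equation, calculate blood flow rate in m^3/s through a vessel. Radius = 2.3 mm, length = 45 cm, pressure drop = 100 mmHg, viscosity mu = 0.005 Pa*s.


Q = pi*r^4*dP / (8*mu*L)
r = 0.0023 m, L = 0.45 m
dP = 100 mmHg = 13332.2 Pa
Q = 6.5116e-05 m^3/s


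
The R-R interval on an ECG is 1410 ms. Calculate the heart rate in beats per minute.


HR = 60 / RR_interval(s)
RR = 1410 ms = 1.41 s
HR = 60 / 1.41 = 42.55 bpm


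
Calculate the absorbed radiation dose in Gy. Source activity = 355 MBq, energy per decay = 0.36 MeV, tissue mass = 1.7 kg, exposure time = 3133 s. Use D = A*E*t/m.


A = 355 MBq = 3.5500e+08 Bq
E = 0.36 MeV = 5.7672e-14 J
D = A*E*t/m = 3.5500e+08*5.7672e-14*3133/1.7
D = 0.03773 Gy


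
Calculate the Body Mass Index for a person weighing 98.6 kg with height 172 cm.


BMI = weight / height^2
height = 172 cm = 1.72 m
BMI = 98.6 / 1.72^2
BMI = 33.33 kg/m^2


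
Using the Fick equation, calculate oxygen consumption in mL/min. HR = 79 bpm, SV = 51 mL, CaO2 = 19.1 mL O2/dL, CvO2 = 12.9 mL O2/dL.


CO = HR*SV = 79*51/1000 = 4.029 L/min
a-v O2 diff = 19.1 - 12.9 = 6.2 mL/dL
VO2 = CO * (CaO2-CvO2) * 10 dL/L
VO2 = 4.029 * 6.2 * 10
VO2 = 249.8 mL/min


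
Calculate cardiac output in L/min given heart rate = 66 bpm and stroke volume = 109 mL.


CO = HR * SV
CO = 66 * 109 / 1000
CO = 7.194 L/min


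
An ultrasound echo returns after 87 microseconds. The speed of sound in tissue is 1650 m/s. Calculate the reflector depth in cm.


depth = c * t / 2
t = 87 us = 8.7000e-05 s
depth = 1650 * 8.7000e-05 / 2
depth = 0.071775 m = 7.1775 cm


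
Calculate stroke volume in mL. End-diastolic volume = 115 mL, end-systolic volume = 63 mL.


SV = EDV - ESV
SV = 115 - 63
SV = 52 mL


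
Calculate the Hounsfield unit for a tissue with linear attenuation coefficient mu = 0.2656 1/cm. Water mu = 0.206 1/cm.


HU = ((mu_tissue - mu_water) / mu_water) * 1000
HU = ((0.2656 - 0.206) / 0.206) * 1000
HU = 289.3


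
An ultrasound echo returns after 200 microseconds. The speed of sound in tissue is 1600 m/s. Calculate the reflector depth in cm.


depth = c * t / 2
t = 200 us = 2.0000e-04 s
depth = 1600 * 2.0000e-04 / 2
depth = 0.16 m = 16 cm


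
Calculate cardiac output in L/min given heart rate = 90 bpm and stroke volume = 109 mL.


CO = HR * SV
CO = 90 * 109 / 1000
CO = 9.81 L/min


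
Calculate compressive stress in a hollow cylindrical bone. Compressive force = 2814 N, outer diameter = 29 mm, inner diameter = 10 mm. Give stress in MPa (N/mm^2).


A = pi*(r_o^2 - r_i^2)
r_o = 14.5 mm, r_i = 5 mm
A = 581.98 mm^2
sigma = F/A = 2814 / 581.98
sigma = 4.835 MPa


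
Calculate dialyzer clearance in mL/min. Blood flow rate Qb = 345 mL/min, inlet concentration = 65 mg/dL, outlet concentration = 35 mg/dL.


K = Qb * (Cb_in - Cb_out) / Cb_in
K = 345 * (65 - 35) / 65
K = 159.2 mL/min


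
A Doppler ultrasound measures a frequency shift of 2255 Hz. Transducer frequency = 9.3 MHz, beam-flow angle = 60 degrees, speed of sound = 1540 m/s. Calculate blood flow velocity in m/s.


v = fd * c / (2 * f0 * cos(theta))
v = 2255 * 1540 / (2 * 9.3000e+06 * cos(60))
v = 0.3734 m/s


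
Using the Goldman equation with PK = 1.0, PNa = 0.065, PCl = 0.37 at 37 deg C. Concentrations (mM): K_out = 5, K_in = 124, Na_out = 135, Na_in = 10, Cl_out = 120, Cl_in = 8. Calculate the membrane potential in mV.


Vm = (RT/F)*ln((PK*Ko + PNa*Nao + PCl*Cli)/(PK*Ki + PNa*Nai + PCl*Clo))
Numer = 16.735, Denom = 169.05
Vm = -61.81 mV


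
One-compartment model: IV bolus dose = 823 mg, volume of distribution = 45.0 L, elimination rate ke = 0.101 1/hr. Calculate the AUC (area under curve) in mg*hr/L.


C0 = Dose/Vd = 823/45.0 = 18.2889 mg/L
AUC = C0/ke = 18.2889/0.101
AUC = 181.1 mg*hr/L


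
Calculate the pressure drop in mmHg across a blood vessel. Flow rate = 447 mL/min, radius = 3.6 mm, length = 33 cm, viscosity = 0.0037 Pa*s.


dP = 8*mu*L*Q / (pi*r^4)
Q = 447 mL/min = 7.45e-06 m^3/s
dP = 137.912 Pa = 137.912 / 133.322 mmHg = 1.034 mmHg


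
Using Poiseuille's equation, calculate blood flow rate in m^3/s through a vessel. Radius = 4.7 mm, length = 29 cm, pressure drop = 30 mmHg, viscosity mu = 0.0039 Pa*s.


Q = pi*r^4*dP / (8*mu*L)
r = 0.0047 m, L = 0.29 m
dP = 30 mmHg = 3999.66 Pa
Q = 6.7766e-04 m^3/s


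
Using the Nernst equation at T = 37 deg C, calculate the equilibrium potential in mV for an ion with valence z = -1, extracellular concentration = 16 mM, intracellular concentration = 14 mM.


E = (RT/(zF)) * ln(C_out/C_in)
T = 37 + 273.15 = 310.15 K
E = (8.314 * 310.15 / (-1 * 96485)) * ln(16/14)
E = -3.569 mV


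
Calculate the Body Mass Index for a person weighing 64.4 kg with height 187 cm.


BMI = weight / height^2
height = 187 cm = 1.87 m
BMI = 64.4 / 1.87^2
BMI = 18.42 kg/m^2


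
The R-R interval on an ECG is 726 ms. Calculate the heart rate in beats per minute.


HR = 60 / RR_interval(s)
RR = 726 ms = 0.726 s
HR = 60 / 0.726 = 82.64 bpm


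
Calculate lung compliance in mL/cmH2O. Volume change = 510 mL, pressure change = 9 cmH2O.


C = dV / dP
C = 510 / 9
C = 56.67 mL/cmH2O


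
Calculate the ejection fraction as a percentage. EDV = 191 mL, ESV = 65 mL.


SV = EDV - ESV = 191 - 65 = 126 mL
EF = SV/EDV * 100 = 126/191 * 100
EF = 65.97%


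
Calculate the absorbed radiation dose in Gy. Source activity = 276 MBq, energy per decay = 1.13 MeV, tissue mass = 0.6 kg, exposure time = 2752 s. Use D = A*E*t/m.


A = 276 MBq = 2.7600e+08 Bq
E = 1.13 MeV = 1.81026e-13 J
D = A*E*t/m = 2.7600e+08*1.81026e-13*2752/0.6
D = 0.2292 Gy


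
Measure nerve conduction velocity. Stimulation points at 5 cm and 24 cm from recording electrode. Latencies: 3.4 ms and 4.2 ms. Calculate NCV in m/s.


Distance = (24 - 5) / 100 = 0.19 m
dt = (4.2 - 3.4) / 1000 = 8.0000e-04 s
NCV = dist / dt = 237.5 m/s


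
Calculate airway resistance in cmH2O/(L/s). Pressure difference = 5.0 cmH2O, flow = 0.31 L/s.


R = dP / flow
R = 5.0 / 0.31
R = 16.13 cmH2O/(L/s)


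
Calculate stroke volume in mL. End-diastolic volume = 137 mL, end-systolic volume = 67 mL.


SV = EDV - ESV
SV = 137 - 67
SV = 70 mL


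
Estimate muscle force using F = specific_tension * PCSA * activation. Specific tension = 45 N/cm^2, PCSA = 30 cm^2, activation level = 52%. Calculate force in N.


F = sigma * PCSA * activation
F = 45 * 30 * 0.52
F = 702 N


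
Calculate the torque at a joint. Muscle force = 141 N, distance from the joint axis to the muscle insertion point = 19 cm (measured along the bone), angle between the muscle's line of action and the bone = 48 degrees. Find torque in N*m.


Torque = F * d * sin(theta)   (moment arm = d*sin(theta))
d = 19 cm = 0.19 m
Torque = 141 * 0.19 * sin(48)
Torque = 19.91 N*m


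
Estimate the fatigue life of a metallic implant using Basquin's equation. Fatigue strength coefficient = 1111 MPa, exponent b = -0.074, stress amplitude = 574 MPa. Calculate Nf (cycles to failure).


sigma_a = sigma_f' * (2Nf)^b
2Nf = (sigma_a/sigma_f')^(1/b)
2Nf = (574/1111)^(1/-0.074)
2Nf = 7511.1244
Nf = 3756


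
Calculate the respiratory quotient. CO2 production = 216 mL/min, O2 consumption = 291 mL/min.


RQ = VCO2 / VO2
RQ = 216 / 291
RQ = 0.7423


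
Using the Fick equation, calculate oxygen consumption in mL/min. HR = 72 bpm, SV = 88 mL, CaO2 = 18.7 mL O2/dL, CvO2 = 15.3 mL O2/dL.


CO = HR*SV = 72*88/1000 = 6.336 L/min
a-v O2 diff = 18.7 - 15.3 = 3.4 mL/dL
VO2 = CO * (CaO2-CvO2) * 10 dL/L
VO2 = 6.336 * 3.4 * 10
VO2 = 215.4 mL/min


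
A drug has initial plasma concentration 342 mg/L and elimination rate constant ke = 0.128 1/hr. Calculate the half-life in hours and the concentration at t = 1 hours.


t_half = ln(2) / ke = 0.693147 / 0.128 = 5.415 hr
C(t) = C0 * exp(-ke*t) = 342 * exp(-0.128*1)
C(1) = 300.9 mg/L


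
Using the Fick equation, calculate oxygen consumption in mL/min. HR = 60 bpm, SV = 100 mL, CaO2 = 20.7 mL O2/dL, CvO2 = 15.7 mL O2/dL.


CO = HR*SV = 60*100/1000 = 6 L/min
a-v O2 diff = 20.7 - 15.7 = 5 mL/dL
VO2 = CO * (CaO2-CvO2) * 10 dL/L
VO2 = 6 * 5 * 10
VO2 = 300 mL/min


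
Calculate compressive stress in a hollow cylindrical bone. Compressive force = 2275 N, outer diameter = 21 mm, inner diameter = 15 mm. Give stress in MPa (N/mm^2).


A = pi*(r_o^2 - r_i^2)
r_o = 10.5 mm, r_i = 7.5 mm
A = 169.646 mm^2
sigma = F/A = 2275 / 169.646
sigma = 13.41 MPa


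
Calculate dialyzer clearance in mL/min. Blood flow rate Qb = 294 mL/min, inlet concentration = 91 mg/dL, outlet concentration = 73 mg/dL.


K = Qb * (Cb_in - Cb_out) / Cb_in
K = 294 * (91 - 73) / 91
K = 58.15 mL/min


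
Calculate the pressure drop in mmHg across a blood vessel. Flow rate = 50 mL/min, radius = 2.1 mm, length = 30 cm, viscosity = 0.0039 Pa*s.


dP = 8*mu*L*Q / (pi*r^4)
Q = 50 mL/min = 8.33333e-07 m^3/s
dP = 127.664 Pa = 127.664 / 133.322 mmHg = 0.9576 mmHg


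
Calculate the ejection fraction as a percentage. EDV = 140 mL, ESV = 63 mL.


SV = EDV - ESV = 140 - 63 = 77 mL
EF = SV/EDV * 100 = 77/140 * 100
EF = 55%


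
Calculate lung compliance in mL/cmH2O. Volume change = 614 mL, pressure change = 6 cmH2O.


C = dV / dP
C = 614 / 6
C = 102.3 mL/cmH2O


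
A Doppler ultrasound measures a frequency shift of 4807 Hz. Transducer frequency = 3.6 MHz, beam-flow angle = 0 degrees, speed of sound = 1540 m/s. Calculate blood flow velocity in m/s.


v = fd * c / (2 * f0 * cos(theta))
v = 4807 * 1540 / (2 * 3.6000e+06 * cos(0))
v = 1.028 m/s


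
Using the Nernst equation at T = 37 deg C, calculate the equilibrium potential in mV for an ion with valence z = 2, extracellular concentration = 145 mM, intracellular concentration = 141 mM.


E = (RT/(zF)) * ln(C_out/C_in)
T = 37 + 273.15 = 310.15 K
E = (8.314 * 310.15 / (2 * 96485)) * ln(145/141)
E = 0.3738 mV


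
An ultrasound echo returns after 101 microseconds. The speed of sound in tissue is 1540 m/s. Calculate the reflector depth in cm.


depth = c * t / 2
t = 101 us = 1.0100e-04 s
depth = 1540 * 1.0100e-04 / 2
depth = 0.07777 m = 7.777 cm


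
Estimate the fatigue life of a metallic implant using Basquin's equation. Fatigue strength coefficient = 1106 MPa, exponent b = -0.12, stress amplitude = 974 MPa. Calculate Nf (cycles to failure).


sigma_a = sigma_f' * (2Nf)^b
2Nf = (sigma_a/sigma_f')^(1/b)
2Nf = (974/1106)^(1/-0.12)
2Nf = 2.8838196
Nf = 1.442


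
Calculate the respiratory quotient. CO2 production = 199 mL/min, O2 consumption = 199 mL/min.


RQ = VCO2 / VO2
RQ = 199 / 199
RQ = 1


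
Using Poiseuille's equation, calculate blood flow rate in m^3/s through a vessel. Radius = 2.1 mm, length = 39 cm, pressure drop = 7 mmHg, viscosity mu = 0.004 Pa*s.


Q = pi*r^4*dP / (8*mu*L)
r = 0.0021 m, L = 0.39 m
dP = 7 mmHg = 933.254 Pa
Q = 4.5689e-06 m^3/s


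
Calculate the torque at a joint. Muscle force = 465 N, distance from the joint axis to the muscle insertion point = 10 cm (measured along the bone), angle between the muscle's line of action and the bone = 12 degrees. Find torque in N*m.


Torque = F * d * sin(theta)   (moment arm = d*sin(theta))
d = 10 cm = 0.1 m
Torque = 465 * 0.1 * sin(12)
Torque = 9.668 N*m


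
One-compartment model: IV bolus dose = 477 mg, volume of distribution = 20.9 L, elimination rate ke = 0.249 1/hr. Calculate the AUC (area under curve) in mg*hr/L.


C0 = Dose/Vd = 477/20.9 = 22.823 mg/L
AUC = C0/ke = 22.823/0.249
AUC = 91.66 mg*hr/L


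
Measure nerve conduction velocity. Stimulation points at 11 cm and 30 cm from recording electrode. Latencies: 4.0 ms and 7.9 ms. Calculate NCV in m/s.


Distance = (30 - 11) / 100 = 0.19 m
dt = (7.9 - 4.0) / 1000 = 0.0039 s
NCV = dist / dt = 48.72 m/s


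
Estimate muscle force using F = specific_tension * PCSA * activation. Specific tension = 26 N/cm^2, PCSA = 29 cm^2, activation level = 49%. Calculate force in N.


F = sigma * PCSA * activation
F = 26 * 29 * 0.49
F = 369.5 N


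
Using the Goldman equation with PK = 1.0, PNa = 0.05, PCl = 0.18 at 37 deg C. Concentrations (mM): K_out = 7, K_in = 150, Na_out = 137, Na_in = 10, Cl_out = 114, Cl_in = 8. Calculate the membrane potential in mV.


Vm = (RT/F)*ln((PK*Ko + PNa*Nao + PCl*Cli)/(PK*Ki + PNa*Nai + PCl*Clo))
Numer = 15.29, Denom = 171.02
Vm = -64.53 mV


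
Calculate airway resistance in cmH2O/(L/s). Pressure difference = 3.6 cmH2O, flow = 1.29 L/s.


R = dP / flow
R = 3.6 / 1.29
R = 2.791 cmH2O/(L/s)


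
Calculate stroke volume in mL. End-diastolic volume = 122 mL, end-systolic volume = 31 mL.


SV = EDV - ESV
SV = 122 - 31
SV = 91 mL


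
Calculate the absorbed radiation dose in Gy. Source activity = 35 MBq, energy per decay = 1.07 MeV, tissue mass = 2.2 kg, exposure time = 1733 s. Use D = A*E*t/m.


A = 35 MBq = 3.5000e+07 Bq
E = 1.07 MeV = 1.71414e-13 J
D = A*E*t/m = 3.5000e+07*1.71414e-13*1733/2.2
D = 0.004726 Gy


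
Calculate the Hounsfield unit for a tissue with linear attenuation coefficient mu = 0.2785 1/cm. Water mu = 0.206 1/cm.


HU = ((mu_tissue - mu_water) / mu_water) * 1000
HU = ((0.2785 - 0.206) / 0.206) * 1000
HU = 351.9


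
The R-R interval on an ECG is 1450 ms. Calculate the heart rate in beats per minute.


HR = 60 / RR_interval(s)
RR = 1450 ms = 1.45 s
HR = 60 / 1.45 = 41.38 bpm


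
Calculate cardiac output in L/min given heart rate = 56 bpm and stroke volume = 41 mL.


CO = HR * SV
CO = 56 * 41 / 1000
CO = 2.296 L/min


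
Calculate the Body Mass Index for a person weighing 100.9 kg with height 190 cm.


BMI = weight / height^2
height = 190 cm = 1.9 m
BMI = 100.9 / 1.9^2
BMI = 27.95 kg/m^2


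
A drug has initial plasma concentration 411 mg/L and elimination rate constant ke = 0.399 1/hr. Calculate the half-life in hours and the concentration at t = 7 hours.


t_half = ln(2) / ke = 0.693147 / 0.399 = 1.737 hr
C(t) = C0 * exp(-ke*t) = 411 * exp(-0.399*7)
C(7) = 25.17 mg/L


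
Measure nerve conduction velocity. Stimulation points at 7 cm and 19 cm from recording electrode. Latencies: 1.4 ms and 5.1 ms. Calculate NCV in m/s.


Distance = (19 - 7) / 100 = 0.12 m
dt = (5.1 - 1.4) / 1000 = 0.0037 s
NCV = dist / dt = 32.43 m/s


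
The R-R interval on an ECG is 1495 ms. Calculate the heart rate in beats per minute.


HR = 60 / RR_interval(s)
RR = 1495 ms = 1.495 s
HR = 60 / 1.495 = 40.13 bpm


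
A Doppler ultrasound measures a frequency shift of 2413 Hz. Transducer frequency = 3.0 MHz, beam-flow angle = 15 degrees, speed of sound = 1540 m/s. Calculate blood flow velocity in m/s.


v = fd * c / (2 * f0 * cos(theta))
v = 2413 * 1540 / (2 * 3.0000e+06 * cos(15))
v = 0.6412 m/s


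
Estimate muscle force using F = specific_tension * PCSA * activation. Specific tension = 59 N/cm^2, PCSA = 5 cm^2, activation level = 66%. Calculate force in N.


F = sigma * PCSA * activation
F = 59 * 5 * 0.66
F = 194.7 N


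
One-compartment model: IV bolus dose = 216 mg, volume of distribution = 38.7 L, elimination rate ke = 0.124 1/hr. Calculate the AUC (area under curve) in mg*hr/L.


C0 = Dose/Vd = 216/38.7 = 5.5814 mg/L
AUC = C0/ke = 5.5814/0.124
AUC = 45.01 mg*hr/L


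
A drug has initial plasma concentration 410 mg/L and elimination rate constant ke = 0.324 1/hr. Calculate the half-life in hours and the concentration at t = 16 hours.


t_half = ln(2) / ke = 0.693147 / 0.324 = 2.139 hr
C(t) = C0 * exp(-ke*t) = 410 * exp(-0.324*16)
C(16) = 2.298 mg/L


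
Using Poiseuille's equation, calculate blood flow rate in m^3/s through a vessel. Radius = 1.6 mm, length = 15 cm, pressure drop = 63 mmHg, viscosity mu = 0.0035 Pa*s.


Q = pi*r^4*dP / (8*mu*L)
r = 0.0016 m, L = 0.15 m
dP = 63 mmHg = 8399.286 Pa
Q = 4.1174e-05 m^3/s


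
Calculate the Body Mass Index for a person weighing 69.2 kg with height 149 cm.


BMI = weight / height^2
height = 149 cm = 1.49 m
BMI = 69.2 / 1.49^2
BMI = 31.17 kg/m^2


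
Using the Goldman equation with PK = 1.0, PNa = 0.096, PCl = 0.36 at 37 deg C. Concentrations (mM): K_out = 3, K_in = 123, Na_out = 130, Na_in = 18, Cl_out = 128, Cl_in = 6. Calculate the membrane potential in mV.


Vm = (RT/F)*ln((PK*Ko + PNa*Nao + PCl*Cli)/(PK*Ki + PNa*Nai + PCl*Clo))
Numer = 17.64, Denom = 170.808
Vm = -60.68 mV


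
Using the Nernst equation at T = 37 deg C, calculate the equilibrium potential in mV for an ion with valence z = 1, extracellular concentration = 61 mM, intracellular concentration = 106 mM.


E = (RT/(zF)) * ln(C_out/C_in)
T = 37 + 273.15 = 310.15 K
E = (8.314 * 310.15 / (1 * 96485)) * ln(61/106)
E = -14.77 mV


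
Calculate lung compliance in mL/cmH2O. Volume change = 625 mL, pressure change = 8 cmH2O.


C = dV / dP
C = 625 / 8
C = 78.12 mL/cmH2O


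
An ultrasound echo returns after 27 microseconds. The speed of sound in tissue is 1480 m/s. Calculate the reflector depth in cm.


depth = c * t / 2
t = 27 us = 2.7000e-05 s
depth = 1480 * 2.7000e-05 / 2
depth = 0.01998 m = 1.998 cm


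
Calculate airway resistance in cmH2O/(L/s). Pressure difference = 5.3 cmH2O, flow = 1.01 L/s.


R = dP / flow
R = 5.3 / 1.01
R = 5.248 cmH2O/(L/s)


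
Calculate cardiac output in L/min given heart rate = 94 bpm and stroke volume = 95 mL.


CO = HR * SV
CO = 94 * 95 / 1000
CO = 8.93 L/min


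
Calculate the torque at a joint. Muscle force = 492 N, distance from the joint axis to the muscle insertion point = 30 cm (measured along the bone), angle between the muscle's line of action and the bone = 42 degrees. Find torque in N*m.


Torque = F * d * sin(theta)   (moment arm = d*sin(theta))
d = 30 cm = 0.3 m
Torque = 492 * 0.3 * sin(42)
Torque = 98.76 N*m


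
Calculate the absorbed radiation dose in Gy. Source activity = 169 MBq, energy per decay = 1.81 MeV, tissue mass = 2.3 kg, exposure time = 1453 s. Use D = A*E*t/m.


A = 169 MBq = 1.6900e+08 Bq
E = 1.81 MeV = 2.89962e-13 J
D = A*E*t/m = 1.6900e+08*2.89962e-13*1453/2.3
D = 0.03096 Gy


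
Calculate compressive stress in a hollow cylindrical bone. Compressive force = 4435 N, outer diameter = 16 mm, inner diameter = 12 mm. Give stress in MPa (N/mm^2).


A = pi*(r_o^2 - r_i^2)
r_o = 8 mm, r_i = 6 mm
A = 87.9646 mm^2
sigma = F/A = 4435 / 87.9646
sigma = 50.42 MPa


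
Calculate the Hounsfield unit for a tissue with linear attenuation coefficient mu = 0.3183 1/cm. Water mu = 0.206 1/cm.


HU = ((mu_tissue - mu_water) / mu_water) * 1000
HU = ((0.3183 - 0.206) / 0.206) * 1000
HU = 545.1


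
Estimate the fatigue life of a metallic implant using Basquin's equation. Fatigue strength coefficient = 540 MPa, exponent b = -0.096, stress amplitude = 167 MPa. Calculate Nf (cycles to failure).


sigma_a = sigma_f' * (2Nf)^b
2Nf = (sigma_a/sigma_f')^(1/b)
2Nf = (167/540)^(1/-0.096)
2Nf = 203769.15
Nf = 1.019e+05


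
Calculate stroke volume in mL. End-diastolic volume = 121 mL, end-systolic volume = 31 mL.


SV = EDV - ESV
SV = 121 - 31
SV = 90 mL


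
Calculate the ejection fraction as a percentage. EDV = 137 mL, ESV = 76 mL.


SV = EDV - ESV = 137 - 76 = 61 mL
EF = SV/EDV * 100 = 61/137 * 100
EF = 44.53%


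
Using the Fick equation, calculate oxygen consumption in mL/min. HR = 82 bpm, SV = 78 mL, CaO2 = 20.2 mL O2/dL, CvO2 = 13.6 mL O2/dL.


CO = HR*SV = 82*78/1000 = 6.396 L/min
a-v O2 diff = 20.2 - 13.6 = 6.6 mL/dL
VO2 = CO * (CaO2-CvO2) * 10 dL/L
VO2 = 6.396 * 6.6 * 10
VO2 = 422.1 mL/min


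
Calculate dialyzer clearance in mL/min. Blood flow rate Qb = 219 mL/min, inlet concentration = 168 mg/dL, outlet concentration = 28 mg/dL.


K = Qb * (Cb_in - Cb_out) / Cb_in
K = 219 * (168 - 28) / 168
K = 182.5 mL/min


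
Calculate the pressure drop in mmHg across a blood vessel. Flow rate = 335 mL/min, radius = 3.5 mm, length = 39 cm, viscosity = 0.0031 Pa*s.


dP = 8*mu*L*Q / (pi*r^4)
Q = 335 mL/min = 5.58333e-06 m^3/s
dP = 114.548 Pa = 114.548 / 133.322 mmHg = 0.8592 mmHg


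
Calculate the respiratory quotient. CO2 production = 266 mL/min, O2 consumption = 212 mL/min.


RQ = VCO2 / VO2
RQ = 266 / 212
RQ = 1.255


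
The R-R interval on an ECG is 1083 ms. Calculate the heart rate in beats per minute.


HR = 60 / RR_interval(s)
RR = 1083 ms = 1.083 s
HR = 60 / 1.083 = 55.4 bpm


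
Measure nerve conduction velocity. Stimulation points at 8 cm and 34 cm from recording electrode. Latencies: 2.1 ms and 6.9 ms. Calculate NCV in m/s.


Distance = (34 - 8) / 100 = 0.26 m
dt = (6.9 - 2.1) / 1000 = 0.0048 s
NCV = dist / dt = 54.17 m/s


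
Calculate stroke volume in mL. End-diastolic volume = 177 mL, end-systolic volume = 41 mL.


SV = EDV - ESV
SV = 177 - 41
SV = 136 mL


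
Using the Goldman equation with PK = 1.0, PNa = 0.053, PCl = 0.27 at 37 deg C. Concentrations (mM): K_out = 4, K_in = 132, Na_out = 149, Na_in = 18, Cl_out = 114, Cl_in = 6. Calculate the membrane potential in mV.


Vm = (RT/F)*ln((PK*Ko + PNa*Nao + PCl*Cli)/(PK*Ki + PNa*Nai + PCl*Clo))
Numer = 13.517, Denom = 163.734
Vm = -66.66 mV


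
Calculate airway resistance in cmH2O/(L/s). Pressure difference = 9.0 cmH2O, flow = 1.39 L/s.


R = dP / flow
R = 9.0 / 1.39
R = 6.475 cmH2O/(L/s)


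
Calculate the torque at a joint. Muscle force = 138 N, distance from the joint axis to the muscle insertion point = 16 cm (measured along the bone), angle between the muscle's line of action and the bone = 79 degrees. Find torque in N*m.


Torque = F * d * sin(theta)   (moment arm = d*sin(theta))
d = 16 cm = 0.16 m
Torque = 138 * 0.16 * sin(79)
Torque = 21.67 N*m


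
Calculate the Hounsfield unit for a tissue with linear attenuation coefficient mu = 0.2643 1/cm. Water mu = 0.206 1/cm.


HU = ((mu_tissue - mu_water) / mu_water) * 1000
HU = ((0.2643 - 0.206) / 0.206) * 1000
HU = 283


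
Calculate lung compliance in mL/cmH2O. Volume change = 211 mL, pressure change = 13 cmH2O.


C = dV / dP
C = 211 / 13
C = 16.23 mL/cmH2O


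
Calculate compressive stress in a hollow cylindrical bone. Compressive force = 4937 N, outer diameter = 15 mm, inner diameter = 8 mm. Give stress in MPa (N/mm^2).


A = pi*(r_o^2 - r_i^2)
r_o = 7.5 mm, r_i = 4 mm
A = 126.449 mm^2
sigma = F/A = 4937 / 126.449
sigma = 39.04 MPa


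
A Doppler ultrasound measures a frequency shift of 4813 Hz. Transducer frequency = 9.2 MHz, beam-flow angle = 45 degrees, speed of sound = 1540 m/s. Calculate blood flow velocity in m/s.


v = fd * c / (2 * f0 * cos(theta))
v = 4813 * 1540 / (2 * 9.2000e+06 * cos(45))
v = 0.5697 m/s


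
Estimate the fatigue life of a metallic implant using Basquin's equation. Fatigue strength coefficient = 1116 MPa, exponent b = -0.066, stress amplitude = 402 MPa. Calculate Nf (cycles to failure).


sigma_a = sigma_f' * (2Nf)^b
2Nf = (sigma_a/sigma_f')^(1/b)
2Nf = (402/1116)^(1/-0.066)
2Nf = 5233108.3
Nf = 2.6166e+06


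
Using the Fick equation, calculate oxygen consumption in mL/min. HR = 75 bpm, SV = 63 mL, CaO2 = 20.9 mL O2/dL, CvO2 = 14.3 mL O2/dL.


CO = HR*SV = 75*63/1000 = 4.725 L/min
a-v O2 diff = 20.9 - 14.3 = 6.6 mL/dL
VO2 = CO * (CaO2-CvO2) * 10 dL/L
VO2 = 4.725 * 6.6 * 10
VO2 = 311.8 mL/min


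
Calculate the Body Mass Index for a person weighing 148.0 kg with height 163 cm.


BMI = weight / height^2
height = 163 cm = 1.63 m
BMI = 148.0 / 1.63^2
BMI = 55.7 kg/m^2


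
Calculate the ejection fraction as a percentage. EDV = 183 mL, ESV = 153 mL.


SV = EDV - ESV = 183 - 153 = 30 mL
EF = SV/EDV * 100 = 30/183 * 100
EF = 16.39%


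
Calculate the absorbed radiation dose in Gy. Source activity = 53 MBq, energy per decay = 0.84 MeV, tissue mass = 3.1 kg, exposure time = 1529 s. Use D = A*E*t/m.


A = 53 MBq = 5.3000e+07 Bq
E = 0.84 MeV = 1.34568e-13 J
D = A*E*t/m = 5.3000e+07*1.34568e-13*1529/3.1
D = 0.003518 Gy


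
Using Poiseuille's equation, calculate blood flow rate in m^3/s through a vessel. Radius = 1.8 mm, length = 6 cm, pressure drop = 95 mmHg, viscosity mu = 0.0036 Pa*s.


Q = pi*r^4*dP / (8*mu*L)
r = 0.0018 m, L = 0.06 m
dP = 95 mmHg = 12665.59 Pa
Q = 2.4173e-04 m^3/s


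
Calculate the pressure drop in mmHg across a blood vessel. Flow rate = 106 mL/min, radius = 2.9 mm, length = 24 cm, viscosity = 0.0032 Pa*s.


dP = 8*mu*L*Q / (pi*r^4)
Q = 106 mL/min = 1.76667e-06 m^3/s
dP = 48.85 Pa = 48.85 / 133.322 mmHg = 0.3664 mmHg


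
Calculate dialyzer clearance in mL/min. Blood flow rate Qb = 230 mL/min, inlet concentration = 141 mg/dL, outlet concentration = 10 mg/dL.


K = Qb * (Cb_in - Cb_out) / Cb_in
K = 230 * (141 - 10) / 141
K = 213.7 mL/min


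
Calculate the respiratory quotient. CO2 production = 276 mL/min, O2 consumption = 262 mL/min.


RQ = VCO2 / VO2
RQ = 276 / 262
RQ = 1.053


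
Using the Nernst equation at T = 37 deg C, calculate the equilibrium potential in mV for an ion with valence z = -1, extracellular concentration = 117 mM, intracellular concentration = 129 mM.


E = (RT/(zF)) * ln(C_out/C_in)
T = 37 + 273.15 = 310.15 K
E = (8.314 * 310.15 / (-1 * 96485)) * ln(117/129)
E = 2.609 mV


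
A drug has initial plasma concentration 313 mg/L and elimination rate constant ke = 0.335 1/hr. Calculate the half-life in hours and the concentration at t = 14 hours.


t_half = ln(2) / ke = 0.693147 / 0.335 = 2.069 hr
C(t) = C0 * exp(-ke*t) = 313 * exp(-0.335*14)
C(14) = 2.875 mg/L


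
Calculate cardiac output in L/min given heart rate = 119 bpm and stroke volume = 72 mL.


CO = HR * SV
CO = 119 * 72 / 1000
CO = 8.568 L/min


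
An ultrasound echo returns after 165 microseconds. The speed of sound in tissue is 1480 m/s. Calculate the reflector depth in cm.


depth = c * t / 2
t = 165 us = 1.6500e-04 s
depth = 1480 * 1.6500e-04 / 2
depth = 0.1221 m = 12.21 cm


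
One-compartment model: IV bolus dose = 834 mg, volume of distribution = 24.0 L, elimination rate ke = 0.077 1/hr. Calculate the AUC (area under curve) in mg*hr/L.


C0 = Dose/Vd = 834/24.0 = 34.75 mg/L
AUC = C0/ke = 34.75/0.077
AUC = 451.3 mg*hr/L


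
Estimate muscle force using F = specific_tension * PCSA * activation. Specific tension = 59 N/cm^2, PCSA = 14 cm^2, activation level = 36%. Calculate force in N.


F = sigma * PCSA * activation
F = 59 * 14 * 0.36
F = 297.4 N


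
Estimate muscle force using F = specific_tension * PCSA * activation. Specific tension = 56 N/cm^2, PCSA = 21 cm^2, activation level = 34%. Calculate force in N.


F = sigma * PCSA * activation
F = 56 * 21 * 0.34
F = 399.8 N


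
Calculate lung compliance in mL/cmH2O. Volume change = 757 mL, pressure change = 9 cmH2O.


C = dV / dP
C = 757 / 9
C = 84.11 mL/cmH2O


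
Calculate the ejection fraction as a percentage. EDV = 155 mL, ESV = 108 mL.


SV = EDV - ESV = 155 - 108 = 47 mL
EF = SV/EDV * 100 = 47/155 * 100
EF = 30.32%


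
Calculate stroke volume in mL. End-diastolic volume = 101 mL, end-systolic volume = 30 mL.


SV = EDV - ESV
SV = 101 - 30
SV = 71 mL


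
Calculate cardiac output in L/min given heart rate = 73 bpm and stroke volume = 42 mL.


CO = HR * SV
CO = 73 * 42 / 1000
CO = 3.066 L/min


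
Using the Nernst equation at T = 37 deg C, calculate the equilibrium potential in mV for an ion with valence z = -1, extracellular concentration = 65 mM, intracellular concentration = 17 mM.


E = (RT/(zF)) * ln(C_out/C_in)
T = 37 + 273.15 = 310.15 K
E = (8.314 * 310.15 / (-1 * 96485)) * ln(65/17)
E = -35.84 mV


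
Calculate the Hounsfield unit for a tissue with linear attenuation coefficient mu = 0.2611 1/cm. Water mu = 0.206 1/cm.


HU = ((mu_tissue - mu_water) / mu_water) * 1000
HU = ((0.2611 - 0.206) / 0.206) * 1000
HU = 267.5


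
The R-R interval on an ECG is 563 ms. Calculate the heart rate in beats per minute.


HR = 60 / RR_interval(s)
RR = 563 ms = 0.563 s
HR = 60 / 0.563 = 106.6 bpm


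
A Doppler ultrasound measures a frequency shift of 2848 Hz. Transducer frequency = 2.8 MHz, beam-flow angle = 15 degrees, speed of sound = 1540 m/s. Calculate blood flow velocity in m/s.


v = fd * c / (2 * f0 * cos(theta))
v = 2848 * 1540 / (2 * 2.8000e+06 * cos(15))
v = 0.8108 m/s


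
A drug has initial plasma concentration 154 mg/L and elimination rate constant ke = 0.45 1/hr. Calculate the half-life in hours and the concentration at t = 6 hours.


t_half = ln(2) / ke = 0.693147 / 0.45 = 1.54 hr
C(t) = C0 * exp(-ke*t) = 154 * exp(-0.45*6)
C(6) = 10.35 mg/L


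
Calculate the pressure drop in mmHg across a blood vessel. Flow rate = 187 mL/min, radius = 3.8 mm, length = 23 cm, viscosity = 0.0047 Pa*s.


dP = 8*mu*L*Q / (pi*r^4)
Q = 187 mL/min = 3.11667e-06 m^3/s
dP = 41.1455 Pa = 41.1455 / 133.322 mmHg = 0.3086 mmHg


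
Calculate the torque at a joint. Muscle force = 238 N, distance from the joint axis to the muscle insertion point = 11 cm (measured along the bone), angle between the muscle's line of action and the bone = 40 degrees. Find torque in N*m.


Torque = F * d * sin(theta)   (moment arm = d*sin(theta))
d = 11 cm = 0.11 m
Torque = 238 * 0.11 * sin(40)
Torque = 16.83 N*m


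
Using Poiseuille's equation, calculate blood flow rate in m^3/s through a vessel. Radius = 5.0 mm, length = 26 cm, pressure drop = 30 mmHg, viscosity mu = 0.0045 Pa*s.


Q = pi*r^4*dP / (8*mu*L)
r = 0.005 m, L = 0.26 m
dP = 30 mmHg = 3999.66 Pa
Q = 8.3903e-04 m^3/s


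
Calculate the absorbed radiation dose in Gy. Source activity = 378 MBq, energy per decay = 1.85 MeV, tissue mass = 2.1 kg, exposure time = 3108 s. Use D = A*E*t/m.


A = 378 MBq = 3.7800e+08 Bq
E = 1.85 MeV = 2.9637e-13 J
D = A*E*t/m = 3.7800e+08*2.9637e-13*3108/2.1
D = 0.1658 Gy


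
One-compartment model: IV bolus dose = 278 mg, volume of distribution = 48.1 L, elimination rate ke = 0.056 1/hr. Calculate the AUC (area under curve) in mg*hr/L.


C0 = Dose/Vd = 278/48.1 = 5.77963 mg/L
AUC = C0/ke = 5.77963/0.056
AUC = 103.2 mg*hr/L


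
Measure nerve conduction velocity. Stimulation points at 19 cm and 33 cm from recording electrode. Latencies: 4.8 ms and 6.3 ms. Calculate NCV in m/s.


Distance = (33 - 19) / 100 = 0.14 m
dt = (6.3 - 4.8) / 1000 = 0.0015 s
NCV = dist / dt = 93.33 m/s


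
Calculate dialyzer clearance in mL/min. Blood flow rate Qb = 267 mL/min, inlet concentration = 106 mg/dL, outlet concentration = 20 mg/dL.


K = Qb * (Cb_in - Cb_out) / Cb_in
K = 267 * (106 - 20) / 106
K = 216.6 mL/min
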